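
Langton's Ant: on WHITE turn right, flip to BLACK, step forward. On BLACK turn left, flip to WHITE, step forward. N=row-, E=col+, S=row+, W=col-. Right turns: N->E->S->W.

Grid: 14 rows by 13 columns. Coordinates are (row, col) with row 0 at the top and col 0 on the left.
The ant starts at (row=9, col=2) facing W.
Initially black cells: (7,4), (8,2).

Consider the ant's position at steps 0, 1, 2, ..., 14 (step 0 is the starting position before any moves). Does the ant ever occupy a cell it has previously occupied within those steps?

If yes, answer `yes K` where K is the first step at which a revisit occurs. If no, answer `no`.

Step 1: on WHITE (9,2): turn R to N, flip to black, move to (8,2). |black|=3 — new cell
Step 2: on BLACK (8,2): turn L to W, flip to white, move to (8,1). |black|=2 — new cell
Step 3: on WHITE (8,1): turn R to N, flip to black, move to (7,1). |black|=3 — new cell
Step 4: on WHITE (7,1): turn R to E, flip to black, move to (7,2). |black|=4 — new cell
Step 5: on WHITE (7,2): turn R to S, flip to black, move to (8,2). |black|=5 — REVISIT

Answer: yes 5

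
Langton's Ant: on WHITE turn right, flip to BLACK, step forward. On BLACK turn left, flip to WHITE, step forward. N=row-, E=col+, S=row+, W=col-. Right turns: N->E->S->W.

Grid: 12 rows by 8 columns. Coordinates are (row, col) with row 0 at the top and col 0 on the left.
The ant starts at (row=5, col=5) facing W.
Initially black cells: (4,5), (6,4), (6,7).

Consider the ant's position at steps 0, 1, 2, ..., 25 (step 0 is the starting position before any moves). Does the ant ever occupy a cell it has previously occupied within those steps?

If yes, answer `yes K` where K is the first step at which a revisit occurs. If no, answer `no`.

Step 1: on WHITE (5,5): turn R to N, flip to black, move to (4,5). |black|=4 — new cell
Step 2: on BLACK (4,5): turn L to W, flip to white, move to (4,4). |black|=3 — new cell
Step 3: on WHITE (4,4): turn R to N, flip to black, move to (3,4). |black|=4 — new cell
Step 4: on WHITE (3,4): turn R to E, flip to black, move to (3,5). |black|=5 — new cell
Step 5: on WHITE (3,5): turn R to S, flip to black, move to (4,5). |black|=6 — REVISIT

Answer: yes 5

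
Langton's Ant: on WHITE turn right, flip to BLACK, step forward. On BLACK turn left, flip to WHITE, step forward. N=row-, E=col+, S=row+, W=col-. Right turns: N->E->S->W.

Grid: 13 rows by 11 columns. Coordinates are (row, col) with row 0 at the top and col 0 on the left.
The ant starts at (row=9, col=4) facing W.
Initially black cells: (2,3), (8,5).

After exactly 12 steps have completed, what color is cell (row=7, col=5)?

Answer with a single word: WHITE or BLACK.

Step 1: on WHITE (9,4): turn R to N, flip to black, move to (8,4). |black|=3
Step 2: on WHITE (8,4): turn R to E, flip to black, move to (8,5). |black|=4
Step 3: on BLACK (8,5): turn L to N, flip to white, move to (7,5). |black|=3
Step 4: on WHITE (7,5): turn R to E, flip to black, move to (7,6). |black|=4
Step 5: on WHITE (7,6): turn R to S, flip to black, move to (8,6). |black|=5
Step 6: on WHITE (8,6): turn R to W, flip to black, move to (8,5). |black|=6
Step 7: on WHITE (8,5): turn R to N, flip to black, move to (7,5). |black|=7
Step 8: on BLACK (7,5): turn L to W, flip to white, move to (7,4). |black|=6
Step 9: on WHITE (7,4): turn R to N, flip to black, move to (6,4). |black|=7
Step 10: on WHITE (6,4): turn R to E, flip to black, move to (6,5). |black|=8
Step 11: on WHITE (6,5): turn R to S, flip to black, move to (7,5). |black|=9
Step 12: on WHITE (7,5): turn R to W, flip to black, move to (7,4). |black|=10

Answer: BLACK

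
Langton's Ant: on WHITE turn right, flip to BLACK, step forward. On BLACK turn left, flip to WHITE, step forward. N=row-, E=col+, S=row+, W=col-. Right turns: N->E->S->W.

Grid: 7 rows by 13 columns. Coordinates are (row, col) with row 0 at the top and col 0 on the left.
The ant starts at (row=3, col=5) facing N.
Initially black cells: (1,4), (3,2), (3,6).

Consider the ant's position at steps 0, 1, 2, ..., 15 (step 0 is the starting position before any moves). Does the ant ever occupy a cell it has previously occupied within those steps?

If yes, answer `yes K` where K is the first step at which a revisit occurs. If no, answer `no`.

Step 1: on WHITE (3,5): turn R to E, flip to black, move to (3,6). |black|=4 — new cell
Step 2: on BLACK (3,6): turn L to N, flip to white, move to (2,6). |black|=3 — new cell
Step 3: on WHITE (2,6): turn R to E, flip to black, move to (2,7). |black|=4 — new cell
Step 4: on WHITE (2,7): turn R to S, flip to black, move to (3,7). |black|=5 — new cell
Step 5: on WHITE (3,7): turn R to W, flip to black, move to (3,6). |black|=6 — REVISIT

Answer: yes 5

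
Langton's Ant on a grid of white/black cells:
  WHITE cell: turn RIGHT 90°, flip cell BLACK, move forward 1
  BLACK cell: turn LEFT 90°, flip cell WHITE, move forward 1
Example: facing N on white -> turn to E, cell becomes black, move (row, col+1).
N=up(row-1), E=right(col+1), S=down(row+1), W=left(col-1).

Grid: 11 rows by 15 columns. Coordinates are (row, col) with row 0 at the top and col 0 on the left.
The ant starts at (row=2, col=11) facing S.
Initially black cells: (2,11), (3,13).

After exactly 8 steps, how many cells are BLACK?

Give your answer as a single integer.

Step 1: on BLACK (2,11): turn L to E, flip to white, move to (2,12). |black|=1
Step 2: on WHITE (2,12): turn R to S, flip to black, move to (3,12). |black|=2
Step 3: on WHITE (3,12): turn R to W, flip to black, move to (3,11). |black|=3
Step 4: on WHITE (3,11): turn R to N, flip to black, move to (2,11). |black|=4
Step 5: on WHITE (2,11): turn R to E, flip to black, move to (2,12). |black|=5
Step 6: on BLACK (2,12): turn L to N, flip to white, move to (1,12). |black|=4
Step 7: on WHITE (1,12): turn R to E, flip to black, move to (1,13). |black|=5
Step 8: on WHITE (1,13): turn R to S, flip to black, move to (2,13). |black|=6

Answer: 6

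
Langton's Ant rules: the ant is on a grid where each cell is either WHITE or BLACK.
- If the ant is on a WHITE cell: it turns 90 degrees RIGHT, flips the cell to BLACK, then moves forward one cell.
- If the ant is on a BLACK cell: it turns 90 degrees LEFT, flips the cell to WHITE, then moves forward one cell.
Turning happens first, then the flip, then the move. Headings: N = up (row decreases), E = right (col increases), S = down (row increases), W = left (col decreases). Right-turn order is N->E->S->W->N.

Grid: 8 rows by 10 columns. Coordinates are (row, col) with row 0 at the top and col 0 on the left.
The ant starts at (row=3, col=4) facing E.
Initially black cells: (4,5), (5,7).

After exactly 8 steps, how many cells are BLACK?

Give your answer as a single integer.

Step 1: on WHITE (3,4): turn R to S, flip to black, move to (4,4). |black|=3
Step 2: on WHITE (4,4): turn R to W, flip to black, move to (4,3). |black|=4
Step 3: on WHITE (4,3): turn R to N, flip to black, move to (3,3). |black|=5
Step 4: on WHITE (3,3): turn R to E, flip to black, move to (3,4). |black|=6
Step 5: on BLACK (3,4): turn L to N, flip to white, move to (2,4). |black|=5
Step 6: on WHITE (2,4): turn R to E, flip to black, move to (2,5). |black|=6
Step 7: on WHITE (2,5): turn R to S, flip to black, move to (3,5). |black|=7
Step 8: on WHITE (3,5): turn R to W, flip to black, move to (3,4). |black|=8

Answer: 8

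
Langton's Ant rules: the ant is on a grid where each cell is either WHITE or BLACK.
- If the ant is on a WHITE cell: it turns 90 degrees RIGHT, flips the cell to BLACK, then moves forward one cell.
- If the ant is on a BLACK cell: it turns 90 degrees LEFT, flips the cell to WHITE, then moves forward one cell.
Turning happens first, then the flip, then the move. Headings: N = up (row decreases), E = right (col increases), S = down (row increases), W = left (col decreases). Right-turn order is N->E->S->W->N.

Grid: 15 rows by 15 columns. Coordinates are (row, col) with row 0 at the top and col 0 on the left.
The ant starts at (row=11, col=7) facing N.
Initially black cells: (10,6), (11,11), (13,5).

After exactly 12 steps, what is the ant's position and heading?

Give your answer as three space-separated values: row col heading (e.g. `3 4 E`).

Step 1: on WHITE (11,7): turn R to E, flip to black, move to (11,8). |black|=4
Step 2: on WHITE (11,8): turn R to S, flip to black, move to (12,8). |black|=5
Step 3: on WHITE (12,8): turn R to W, flip to black, move to (12,7). |black|=6
Step 4: on WHITE (12,7): turn R to N, flip to black, move to (11,7). |black|=7
Step 5: on BLACK (11,7): turn L to W, flip to white, move to (11,6). |black|=6
Step 6: on WHITE (11,6): turn R to N, flip to black, move to (10,6). |black|=7
Step 7: on BLACK (10,6): turn L to W, flip to white, move to (10,5). |black|=6
Step 8: on WHITE (10,5): turn R to N, flip to black, move to (9,5). |black|=7
Step 9: on WHITE (9,5): turn R to E, flip to black, move to (9,6). |black|=8
Step 10: on WHITE (9,6): turn R to S, flip to black, move to (10,6). |black|=9
Step 11: on WHITE (10,6): turn R to W, flip to black, move to (10,5). |black|=10
Step 12: on BLACK (10,5): turn L to S, flip to white, move to (11,5). |black|=9

Answer: 11 5 S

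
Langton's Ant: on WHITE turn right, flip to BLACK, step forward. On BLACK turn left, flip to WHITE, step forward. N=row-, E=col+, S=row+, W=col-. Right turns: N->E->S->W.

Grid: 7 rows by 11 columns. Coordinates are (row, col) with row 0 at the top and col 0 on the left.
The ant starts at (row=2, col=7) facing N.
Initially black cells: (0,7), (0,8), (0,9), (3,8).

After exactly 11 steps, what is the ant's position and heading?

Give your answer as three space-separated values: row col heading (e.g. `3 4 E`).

Answer: 3 9 W

Derivation:
Step 1: on WHITE (2,7): turn R to E, flip to black, move to (2,8). |black|=5
Step 2: on WHITE (2,8): turn R to S, flip to black, move to (3,8). |black|=6
Step 3: on BLACK (3,8): turn L to E, flip to white, move to (3,9). |black|=5
Step 4: on WHITE (3,9): turn R to S, flip to black, move to (4,9). |black|=6
Step 5: on WHITE (4,9): turn R to W, flip to black, move to (4,8). |black|=7
Step 6: on WHITE (4,8): turn R to N, flip to black, move to (3,8). |black|=8
Step 7: on WHITE (3,8): turn R to E, flip to black, move to (3,9). |black|=9
Step 8: on BLACK (3,9): turn L to N, flip to white, move to (2,9). |black|=8
Step 9: on WHITE (2,9): turn R to E, flip to black, move to (2,10). |black|=9
Step 10: on WHITE (2,10): turn R to S, flip to black, move to (3,10). |black|=10
Step 11: on WHITE (3,10): turn R to W, flip to black, move to (3,9). |black|=11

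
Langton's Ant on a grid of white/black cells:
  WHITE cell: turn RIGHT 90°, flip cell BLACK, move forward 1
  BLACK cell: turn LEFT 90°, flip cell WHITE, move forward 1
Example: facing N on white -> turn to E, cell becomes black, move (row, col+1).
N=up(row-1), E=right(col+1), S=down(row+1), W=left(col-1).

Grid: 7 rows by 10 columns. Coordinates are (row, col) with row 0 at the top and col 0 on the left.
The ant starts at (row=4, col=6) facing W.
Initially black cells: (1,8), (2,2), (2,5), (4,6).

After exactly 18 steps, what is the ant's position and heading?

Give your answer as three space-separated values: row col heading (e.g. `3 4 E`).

Answer: 5 7 E

Derivation:
Step 1: on BLACK (4,6): turn L to S, flip to white, move to (5,6). |black|=3
Step 2: on WHITE (5,6): turn R to W, flip to black, move to (5,5). |black|=4
Step 3: on WHITE (5,5): turn R to N, flip to black, move to (4,5). |black|=5
Step 4: on WHITE (4,5): turn R to E, flip to black, move to (4,6). |black|=6
Step 5: on WHITE (4,6): turn R to S, flip to black, move to (5,6). |black|=7
Step 6: on BLACK (5,6): turn L to E, flip to white, move to (5,7). |black|=6
Step 7: on WHITE (5,7): turn R to S, flip to black, move to (6,7). |black|=7
Step 8: on WHITE (6,7): turn R to W, flip to black, move to (6,6). |black|=8
Step 9: on WHITE (6,6): turn R to N, flip to black, move to (5,6). |black|=9
Step 10: on WHITE (5,6): turn R to E, flip to black, move to (5,7). |black|=10
Step 11: on BLACK (5,7): turn L to N, flip to white, move to (4,7). |black|=9
Step 12: on WHITE (4,7): turn R to E, flip to black, move to (4,8). |black|=10
Step 13: on WHITE (4,8): turn R to S, flip to black, move to (5,8). |black|=11
Step 14: on WHITE (5,8): turn R to W, flip to black, move to (5,7). |black|=12
Step 15: on WHITE (5,7): turn R to N, flip to black, move to (4,7). |black|=13
Step 16: on BLACK (4,7): turn L to W, flip to white, move to (4,6). |black|=12
Step 17: on BLACK (4,6): turn L to S, flip to white, move to (5,6). |black|=11
Step 18: on BLACK (5,6): turn L to E, flip to white, move to (5,7). |black|=10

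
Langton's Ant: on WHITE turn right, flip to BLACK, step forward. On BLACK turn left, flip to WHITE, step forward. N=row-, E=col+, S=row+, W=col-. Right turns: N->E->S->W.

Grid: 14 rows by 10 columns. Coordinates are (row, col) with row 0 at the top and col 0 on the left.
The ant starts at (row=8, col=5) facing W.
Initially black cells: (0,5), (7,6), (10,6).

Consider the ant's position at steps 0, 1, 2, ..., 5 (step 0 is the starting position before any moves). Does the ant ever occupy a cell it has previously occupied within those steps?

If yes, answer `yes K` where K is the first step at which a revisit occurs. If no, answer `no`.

Step 1: on WHITE (8,5): turn R to N, flip to black, move to (7,5). |black|=4 — new cell
Step 2: on WHITE (7,5): turn R to E, flip to black, move to (7,6). |black|=5 — new cell
Step 3: on BLACK (7,6): turn L to N, flip to white, move to (6,6). |black|=4 — new cell
Step 4: on WHITE (6,6): turn R to E, flip to black, move to (6,7). |black|=5 — new cell
Step 5: on WHITE (6,7): turn R to S, flip to black, move to (7,7). |black|=6 — new cell
No revisit within 5 steps.

Answer: no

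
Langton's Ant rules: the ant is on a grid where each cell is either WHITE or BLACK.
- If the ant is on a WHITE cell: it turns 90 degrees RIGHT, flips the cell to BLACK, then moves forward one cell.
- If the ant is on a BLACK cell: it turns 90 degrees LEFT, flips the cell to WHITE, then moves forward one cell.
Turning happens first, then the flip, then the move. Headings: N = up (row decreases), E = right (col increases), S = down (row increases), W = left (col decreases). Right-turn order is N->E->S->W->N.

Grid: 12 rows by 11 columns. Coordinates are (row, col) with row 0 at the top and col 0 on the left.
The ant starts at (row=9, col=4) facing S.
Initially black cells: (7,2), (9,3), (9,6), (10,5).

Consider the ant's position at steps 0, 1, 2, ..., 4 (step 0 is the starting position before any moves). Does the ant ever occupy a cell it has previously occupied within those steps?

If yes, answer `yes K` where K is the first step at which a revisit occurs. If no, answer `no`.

Step 1: on WHITE (9,4): turn R to W, flip to black, move to (9,3). |black|=5 — new cell
Step 2: on BLACK (9,3): turn L to S, flip to white, move to (10,3). |black|=4 — new cell
Step 3: on WHITE (10,3): turn R to W, flip to black, move to (10,2). |black|=5 — new cell
Step 4: on WHITE (10,2): turn R to N, flip to black, move to (9,2). |black|=6 — new cell
No revisit within 4 steps.

Answer: no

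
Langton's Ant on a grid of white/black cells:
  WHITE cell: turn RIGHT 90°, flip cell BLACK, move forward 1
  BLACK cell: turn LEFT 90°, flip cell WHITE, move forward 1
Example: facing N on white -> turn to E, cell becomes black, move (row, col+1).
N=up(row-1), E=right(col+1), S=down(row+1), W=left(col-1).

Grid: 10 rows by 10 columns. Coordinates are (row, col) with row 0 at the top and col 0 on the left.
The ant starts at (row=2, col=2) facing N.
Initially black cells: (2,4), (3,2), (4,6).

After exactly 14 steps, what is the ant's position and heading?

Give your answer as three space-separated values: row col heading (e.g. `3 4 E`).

Answer: 3 3 N

Derivation:
Step 1: on WHITE (2,2): turn R to E, flip to black, move to (2,3). |black|=4
Step 2: on WHITE (2,3): turn R to S, flip to black, move to (3,3). |black|=5
Step 3: on WHITE (3,3): turn R to W, flip to black, move to (3,2). |black|=6
Step 4: on BLACK (3,2): turn L to S, flip to white, move to (4,2). |black|=5
Step 5: on WHITE (4,2): turn R to W, flip to black, move to (4,1). |black|=6
Step 6: on WHITE (4,1): turn R to N, flip to black, move to (3,1). |black|=7
Step 7: on WHITE (3,1): turn R to E, flip to black, move to (3,2). |black|=8
Step 8: on WHITE (3,2): turn R to S, flip to black, move to (4,2). |black|=9
Step 9: on BLACK (4,2): turn L to E, flip to white, move to (4,3). |black|=8
Step 10: on WHITE (4,3): turn R to S, flip to black, move to (5,3). |black|=9
Step 11: on WHITE (5,3): turn R to W, flip to black, move to (5,2). |black|=10
Step 12: on WHITE (5,2): turn R to N, flip to black, move to (4,2). |black|=11
Step 13: on WHITE (4,2): turn R to E, flip to black, move to (4,3). |black|=12
Step 14: on BLACK (4,3): turn L to N, flip to white, move to (3,3). |black|=11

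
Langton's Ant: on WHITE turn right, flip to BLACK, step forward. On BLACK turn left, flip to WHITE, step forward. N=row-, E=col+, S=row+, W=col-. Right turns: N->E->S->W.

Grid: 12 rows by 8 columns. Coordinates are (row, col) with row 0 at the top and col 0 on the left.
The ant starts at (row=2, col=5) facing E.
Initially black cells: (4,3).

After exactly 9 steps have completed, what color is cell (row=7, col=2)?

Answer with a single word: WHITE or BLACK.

Step 1: on WHITE (2,5): turn R to S, flip to black, move to (3,5). |black|=2
Step 2: on WHITE (3,5): turn R to W, flip to black, move to (3,4). |black|=3
Step 3: on WHITE (3,4): turn R to N, flip to black, move to (2,4). |black|=4
Step 4: on WHITE (2,4): turn R to E, flip to black, move to (2,5). |black|=5
Step 5: on BLACK (2,5): turn L to N, flip to white, move to (1,5). |black|=4
Step 6: on WHITE (1,5): turn R to E, flip to black, move to (1,6). |black|=5
Step 7: on WHITE (1,6): turn R to S, flip to black, move to (2,6). |black|=6
Step 8: on WHITE (2,6): turn R to W, flip to black, move to (2,5). |black|=7
Step 9: on WHITE (2,5): turn R to N, flip to black, move to (1,5). |black|=8

Answer: WHITE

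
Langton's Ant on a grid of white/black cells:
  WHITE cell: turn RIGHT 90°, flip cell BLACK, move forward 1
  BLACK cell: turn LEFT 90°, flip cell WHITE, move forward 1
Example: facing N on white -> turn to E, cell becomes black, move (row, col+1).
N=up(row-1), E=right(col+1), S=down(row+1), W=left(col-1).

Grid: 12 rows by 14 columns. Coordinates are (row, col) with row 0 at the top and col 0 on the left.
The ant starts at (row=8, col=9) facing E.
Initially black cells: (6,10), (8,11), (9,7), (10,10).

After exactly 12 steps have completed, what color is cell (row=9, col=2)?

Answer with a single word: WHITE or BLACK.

Step 1: on WHITE (8,9): turn R to S, flip to black, move to (9,9). |black|=5
Step 2: on WHITE (9,9): turn R to W, flip to black, move to (9,8). |black|=6
Step 3: on WHITE (9,8): turn R to N, flip to black, move to (8,8). |black|=7
Step 4: on WHITE (8,8): turn R to E, flip to black, move to (8,9). |black|=8
Step 5: on BLACK (8,9): turn L to N, flip to white, move to (7,9). |black|=7
Step 6: on WHITE (7,9): turn R to E, flip to black, move to (7,10). |black|=8
Step 7: on WHITE (7,10): turn R to S, flip to black, move to (8,10). |black|=9
Step 8: on WHITE (8,10): turn R to W, flip to black, move to (8,9). |black|=10
Step 9: on WHITE (8,9): turn R to N, flip to black, move to (7,9). |black|=11
Step 10: on BLACK (7,9): turn L to W, flip to white, move to (7,8). |black|=10
Step 11: on WHITE (7,8): turn R to N, flip to black, move to (6,8). |black|=11
Step 12: on WHITE (6,8): turn R to E, flip to black, move to (6,9). |black|=12

Answer: WHITE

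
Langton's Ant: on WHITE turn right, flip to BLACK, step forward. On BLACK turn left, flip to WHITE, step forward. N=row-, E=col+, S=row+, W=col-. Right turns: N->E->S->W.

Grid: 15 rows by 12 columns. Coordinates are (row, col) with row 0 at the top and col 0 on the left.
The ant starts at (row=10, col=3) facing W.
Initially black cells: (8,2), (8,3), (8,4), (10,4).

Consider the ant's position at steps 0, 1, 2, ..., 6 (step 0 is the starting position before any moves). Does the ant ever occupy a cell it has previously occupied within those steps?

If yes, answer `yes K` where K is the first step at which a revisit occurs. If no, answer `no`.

Step 1: on WHITE (10,3): turn R to N, flip to black, move to (9,3). |black|=5 — new cell
Step 2: on WHITE (9,3): turn R to E, flip to black, move to (9,4). |black|=6 — new cell
Step 3: on WHITE (9,4): turn R to S, flip to black, move to (10,4). |black|=7 — new cell
Step 4: on BLACK (10,4): turn L to E, flip to white, move to (10,5). |black|=6 — new cell
Step 5: on WHITE (10,5): turn R to S, flip to black, move to (11,5). |black|=7 — new cell
Step 6: on WHITE (11,5): turn R to W, flip to black, move to (11,4). |black|=8 — new cell
No revisit within 6 steps.

Answer: no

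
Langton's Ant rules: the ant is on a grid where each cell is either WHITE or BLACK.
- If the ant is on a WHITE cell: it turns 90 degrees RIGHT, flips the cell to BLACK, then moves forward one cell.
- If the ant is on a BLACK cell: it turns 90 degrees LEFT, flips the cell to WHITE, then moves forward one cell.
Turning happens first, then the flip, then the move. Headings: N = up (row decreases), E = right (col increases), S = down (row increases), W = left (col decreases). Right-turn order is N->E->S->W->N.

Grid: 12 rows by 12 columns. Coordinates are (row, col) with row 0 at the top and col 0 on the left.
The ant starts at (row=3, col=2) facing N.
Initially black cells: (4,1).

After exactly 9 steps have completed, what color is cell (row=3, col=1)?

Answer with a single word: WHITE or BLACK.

Answer: BLACK

Derivation:
Step 1: on WHITE (3,2): turn R to E, flip to black, move to (3,3). |black|=2
Step 2: on WHITE (3,3): turn R to S, flip to black, move to (4,3). |black|=3
Step 3: on WHITE (4,3): turn R to W, flip to black, move to (4,2). |black|=4
Step 4: on WHITE (4,2): turn R to N, flip to black, move to (3,2). |black|=5
Step 5: on BLACK (3,2): turn L to W, flip to white, move to (3,1). |black|=4
Step 6: on WHITE (3,1): turn R to N, flip to black, move to (2,1). |black|=5
Step 7: on WHITE (2,1): turn R to E, flip to black, move to (2,2). |black|=6
Step 8: on WHITE (2,2): turn R to S, flip to black, move to (3,2). |black|=7
Step 9: on WHITE (3,2): turn R to W, flip to black, move to (3,1). |black|=8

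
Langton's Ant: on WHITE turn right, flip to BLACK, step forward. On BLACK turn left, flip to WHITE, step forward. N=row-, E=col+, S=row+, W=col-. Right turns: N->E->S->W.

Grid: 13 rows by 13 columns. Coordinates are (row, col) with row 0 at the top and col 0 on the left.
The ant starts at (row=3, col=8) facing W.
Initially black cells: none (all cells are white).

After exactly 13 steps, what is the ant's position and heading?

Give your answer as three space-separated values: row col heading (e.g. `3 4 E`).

Step 1: on WHITE (3,8): turn R to N, flip to black, move to (2,8). |black|=1
Step 2: on WHITE (2,8): turn R to E, flip to black, move to (2,9). |black|=2
Step 3: on WHITE (2,9): turn R to S, flip to black, move to (3,9). |black|=3
Step 4: on WHITE (3,9): turn R to W, flip to black, move to (3,8). |black|=4
Step 5: on BLACK (3,8): turn L to S, flip to white, move to (4,8). |black|=3
Step 6: on WHITE (4,8): turn R to W, flip to black, move to (4,7). |black|=4
Step 7: on WHITE (4,7): turn R to N, flip to black, move to (3,7). |black|=5
Step 8: on WHITE (3,7): turn R to E, flip to black, move to (3,8). |black|=6
Step 9: on WHITE (3,8): turn R to S, flip to black, move to (4,8). |black|=7
Step 10: on BLACK (4,8): turn L to E, flip to white, move to (4,9). |black|=6
Step 11: on WHITE (4,9): turn R to S, flip to black, move to (5,9). |black|=7
Step 12: on WHITE (5,9): turn R to W, flip to black, move to (5,8). |black|=8
Step 13: on WHITE (5,8): turn R to N, flip to black, move to (4,8). |black|=9

Answer: 4 8 N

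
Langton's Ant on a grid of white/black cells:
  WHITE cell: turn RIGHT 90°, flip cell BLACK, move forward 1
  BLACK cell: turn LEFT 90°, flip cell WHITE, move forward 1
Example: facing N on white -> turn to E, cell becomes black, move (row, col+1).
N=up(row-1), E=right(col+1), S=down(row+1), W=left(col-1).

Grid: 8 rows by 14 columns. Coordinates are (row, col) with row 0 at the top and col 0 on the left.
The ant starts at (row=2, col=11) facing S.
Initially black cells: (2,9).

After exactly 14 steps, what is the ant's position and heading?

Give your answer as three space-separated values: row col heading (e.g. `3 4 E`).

Answer: 1 12 N

Derivation:
Step 1: on WHITE (2,11): turn R to W, flip to black, move to (2,10). |black|=2
Step 2: on WHITE (2,10): turn R to N, flip to black, move to (1,10). |black|=3
Step 3: on WHITE (1,10): turn R to E, flip to black, move to (1,11). |black|=4
Step 4: on WHITE (1,11): turn R to S, flip to black, move to (2,11). |black|=5
Step 5: on BLACK (2,11): turn L to E, flip to white, move to (2,12). |black|=4
Step 6: on WHITE (2,12): turn R to S, flip to black, move to (3,12). |black|=5
Step 7: on WHITE (3,12): turn R to W, flip to black, move to (3,11). |black|=6
Step 8: on WHITE (3,11): turn R to N, flip to black, move to (2,11). |black|=7
Step 9: on WHITE (2,11): turn R to E, flip to black, move to (2,12). |black|=8
Step 10: on BLACK (2,12): turn L to N, flip to white, move to (1,12). |black|=7
Step 11: on WHITE (1,12): turn R to E, flip to black, move to (1,13). |black|=8
Step 12: on WHITE (1,13): turn R to S, flip to black, move to (2,13). |black|=9
Step 13: on WHITE (2,13): turn R to W, flip to black, move to (2,12). |black|=10
Step 14: on WHITE (2,12): turn R to N, flip to black, move to (1,12). |black|=11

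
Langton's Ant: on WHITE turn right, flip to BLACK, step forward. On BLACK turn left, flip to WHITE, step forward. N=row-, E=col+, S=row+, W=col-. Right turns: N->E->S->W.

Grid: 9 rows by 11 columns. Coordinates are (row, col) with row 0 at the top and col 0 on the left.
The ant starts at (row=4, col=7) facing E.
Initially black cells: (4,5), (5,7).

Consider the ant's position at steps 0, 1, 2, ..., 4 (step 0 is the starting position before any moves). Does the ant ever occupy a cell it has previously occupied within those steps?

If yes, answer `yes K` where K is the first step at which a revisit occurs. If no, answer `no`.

Answer: no

Derivation:
Step 1: on WHITE (4,7): turn R to S, flip to black, move to (5,7). |black|=3 — new cell
Step 2: on BLACK (5,7): turn L to E, flip to white, move to (5,8). |black|=2 — new cell
Step 3: on WHITE (5,8): turn R to S, flip to black, move to (6,8). |black|=3 — new cell
Step 4: on WHITE (6,8): turn R to W, flip to black, move to (6,7). |black|=4 — new cell
No revisit within 4 steps.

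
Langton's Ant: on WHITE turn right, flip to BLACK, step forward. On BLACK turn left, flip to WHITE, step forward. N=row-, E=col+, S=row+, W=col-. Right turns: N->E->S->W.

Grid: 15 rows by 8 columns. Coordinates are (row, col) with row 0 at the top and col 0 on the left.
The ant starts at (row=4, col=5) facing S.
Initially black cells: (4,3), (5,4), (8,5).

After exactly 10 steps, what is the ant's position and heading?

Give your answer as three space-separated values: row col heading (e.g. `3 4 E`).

Answer: 3 6 N

Derivation:
Step 1: on WHITE (4,5): turn R to W, flip to black, move to (4,4). |black|=4
Step 2: on WHITE (4,4): turn R to N, flip to black, move to (3,4). |black|=5
Step 3: on WHITE (3,4): turn R to E, flip to black, move to (3,5). |black|=6
Step 4: on WHITE (3,5): turn R to S, flip to black, move to (4,5). |black|=7
Step 5: on BLACK (4,5): turn L to E, flip to white, move to (4,6). |black|=6
Step 6: on WHITE (4,6): turn R to S, flip to black, move to (5,6). |black|=7
Step 7: on WHITE (5,6): turn R to W, flip to black, move to (5,5). |black|=8
Step 8: on WHITE (5,5): turn R to N, flip to black, move to (4,5). |black|=9
Step 9: on WHITE (4,5): turn R to E, flip to black, move to (4,6). |black|=10
Step 10: on BLACK (4,6): turn L to N, flip to white, move to (3,6). |black|=9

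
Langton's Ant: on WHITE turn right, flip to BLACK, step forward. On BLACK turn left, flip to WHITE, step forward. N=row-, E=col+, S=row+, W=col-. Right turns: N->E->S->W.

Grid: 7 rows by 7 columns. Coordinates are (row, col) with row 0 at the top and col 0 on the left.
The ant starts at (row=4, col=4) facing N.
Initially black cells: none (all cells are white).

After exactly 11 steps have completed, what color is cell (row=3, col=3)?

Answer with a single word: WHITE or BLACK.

Step 1: on WHITE (4,4): turn R to E, flip to black, move to (4,5). |black|=1
Step 2: on WHITE (4,5): turn R to S, flip to black, move to (5,5). |black|=2
Step 3: on WHITE (5,5): turn R to W, flip to black, move to (5,4). |black|=3
Step 4: on WHITE (5,4): turn R to N, flip to black, move to (4,4). |black|=4
Step 5: on BLACK (4,4): turn L to W, flip to white, move to (4,3). |black|=3
Step 6: on WHITE (4,3): turn R to N, flip to black, move to (3,3). |black|=4
Step 7: on WHITE (3,3): turn R to E, flip to black, move to (3,4). |black|=5
Step 8: on WHITE (3,4): turn R to S, flip to black, move to (4,4). |black|=6
Step 9: on WHITE (4,4): turn R to W, flip to black, move to (4,3). |black|=7
Step 10: on BLACK (4,3): turn L to S, flip to white, move to (5,3). |black|=6
Step 11: on WHITE (5,3): turn R to W, flip to black, move to (5,2). |black|=7

Answer: BLACK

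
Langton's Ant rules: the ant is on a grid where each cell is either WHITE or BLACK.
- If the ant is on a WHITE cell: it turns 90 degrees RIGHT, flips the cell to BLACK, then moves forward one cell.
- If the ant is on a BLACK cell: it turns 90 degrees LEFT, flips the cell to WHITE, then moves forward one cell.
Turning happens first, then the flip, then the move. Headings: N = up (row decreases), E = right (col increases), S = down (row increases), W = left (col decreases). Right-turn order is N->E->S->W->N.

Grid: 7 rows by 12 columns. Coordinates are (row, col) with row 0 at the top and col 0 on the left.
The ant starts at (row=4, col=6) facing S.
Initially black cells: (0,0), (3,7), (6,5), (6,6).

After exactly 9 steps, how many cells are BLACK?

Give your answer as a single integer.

Answer: 11

Derivation:
Step 1: on WHITE (4,6): turn R to W, flip to black, move to (4,5). |black|=5
Step 2: on WHITE (4,5): turn R to N, flip to black, move to (3,5). |black|=6
Step 3: on WHITE (3,5): turn R to E, flip to black, move to (3,6). |black|=7
Step 4: on WHITE (3,6): turn R to S, flip to black, move to (4,6). |black|=8
Step 5: on BLACK (4,6): turn L to E, flip to white, move to (4,7). |black|=7
Step 6: on WHITE (4,7): turn R to S, flip to black, move to (5,7). |black|=8
Step 7: on WHITE (5,7): turn R to W, flip to black, move to (5,6). |black|=9
Step 8: on WHITE (5,6): turn R to N, flip to black, move to (4,6). |black|=10
Step 9: on WHITE (4,6): turn R to E, flip to black, move to (4,7). |black|=11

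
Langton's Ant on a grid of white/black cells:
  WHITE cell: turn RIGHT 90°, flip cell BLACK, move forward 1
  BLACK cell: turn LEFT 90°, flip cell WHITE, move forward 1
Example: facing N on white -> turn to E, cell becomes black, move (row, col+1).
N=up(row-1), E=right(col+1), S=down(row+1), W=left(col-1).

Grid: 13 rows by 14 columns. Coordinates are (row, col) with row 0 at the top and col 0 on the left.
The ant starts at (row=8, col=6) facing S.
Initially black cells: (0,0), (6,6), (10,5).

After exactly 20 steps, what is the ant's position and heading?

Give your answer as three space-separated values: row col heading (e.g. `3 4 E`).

Step 1: on WHITE (8,6): turn R to W, flip to black, move to (8,5). |black|=4
Step 2: on WHITE (8,5): turn R to N, flip to black, move to (7,5). |black|=5
Step 3: on WHITE (7,5): turn R to E, flip to black, move to (7,6). |black|=6
Step 4: on WHITE (7,6): turn R to S, flip to black, move to (8,6). |black|=7
Step 5: on BLACK (8,6): turn L to E, flip to white, move to (8,7). |black|=6
Step 6: on WHITE (8,7): turn R to S, flip to black, move to (9,7). |black|=7
Step 7: on WHITE (9,7): turn R to W, flip to black, move to (9,6). |black|=8
Step 8: on WHITE (9,6): turn R to N, flip to black, move to (8,6). |black|=9
Step 9: on WHITE (8,6): turn R to E, flip to black, move to (8,7). |black|=10
Step 10: on BLACK (8,7): turn L to N, flip to white, move to (7,7). |black|=9
Step 11: on WHITE (7,7): turn R to E, flip to black, move to (7,8). |black|=10
Step 12: on WHITE (7,8): turn R to S, flip to black, move to (8,8). |black|=11
Step 13: on WHITE (8,8): turn R to W, flip to black, move to (8,7). |black|=12
Step 14: on WHITE (8,7): turn R to N, flip to black, move to (7,7). |black|=13
Step 15: on BLACK (7,7): turn L to W, flip to white, move to (7,6). |black|=12
Step 16: on BLACK (7,6): turn L to S, flip to white, move to (8,6). |black|=11
Step 17: on BLACK (8,6): turn L to E, flip to white, move to (8,7). |black|=10
Step 18: on BLACK (8,7): turn L to N, flip to white, move to (7,7). |black|=9
Step 19: on WHITE (7,7): turn R to E, flip to black, move to (7,8). |black|=10
Step 20: on BLACK (7,8): turn L to N, flip to white, move to (6,8). |black|=9

Answer: 6 8 N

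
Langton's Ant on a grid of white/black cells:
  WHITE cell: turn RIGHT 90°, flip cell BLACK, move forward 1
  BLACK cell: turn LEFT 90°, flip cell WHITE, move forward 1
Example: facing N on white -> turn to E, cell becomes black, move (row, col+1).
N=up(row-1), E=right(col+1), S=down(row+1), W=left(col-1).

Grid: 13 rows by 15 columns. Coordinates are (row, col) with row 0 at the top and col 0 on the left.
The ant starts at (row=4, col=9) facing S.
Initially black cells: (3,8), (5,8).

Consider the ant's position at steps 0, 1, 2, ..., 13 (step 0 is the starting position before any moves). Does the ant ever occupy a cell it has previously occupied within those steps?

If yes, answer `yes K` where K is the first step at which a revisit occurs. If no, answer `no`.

Answer: yes 6

Derivation:
Step 1: on WHITE (4,9): turn R to W, flip to black, move to (4,8). |black|=3 — new cell
Step 2: on WHITE (4,8): turn R to N, flip to black, move to (3,8). |black|=4 — new cell
Step 3: on BLACK (3,8): turn L to W, flip to white, move to (3,7). |black|=3 — new cell
Step 4: on WHITE (3,7): turn R to N, flip to black, move to (2,7). |black|=4 — new cell
Step 5: on WHITE (2,7): turn R to E, flip to black, move to (2,8). |black|=5 — new cell
Step 6: on WHITE (2,8): turn R to S, flip to black, move to (3,8). |black|=6 — REVISIT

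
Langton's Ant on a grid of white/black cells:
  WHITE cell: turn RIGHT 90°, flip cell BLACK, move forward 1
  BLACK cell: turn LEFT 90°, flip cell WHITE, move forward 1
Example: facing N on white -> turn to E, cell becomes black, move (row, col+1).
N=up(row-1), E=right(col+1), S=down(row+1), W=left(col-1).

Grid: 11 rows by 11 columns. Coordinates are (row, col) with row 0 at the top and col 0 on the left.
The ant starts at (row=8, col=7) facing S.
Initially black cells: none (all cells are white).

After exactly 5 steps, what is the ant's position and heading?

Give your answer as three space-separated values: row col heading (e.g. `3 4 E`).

Step 1: on WHITE (8,7): turn R to W, flip to black, move to (8,6). |black|=1
Step 2: on WHITE (8,6): turn R to N, flip to black, move to (7,6). |black|=2
Step 3: on WHITE (7,6): turn R to E, flip to black, move to (7,7). |black|=3
Step 4: on WHITE (7,7): turn R to S, flip to black, move to (8,7). |black|=4
Step 5: on BLACK (8,7): turn L to E, flip to white, move to (8,8). |black|=3

Answer: 8 8 E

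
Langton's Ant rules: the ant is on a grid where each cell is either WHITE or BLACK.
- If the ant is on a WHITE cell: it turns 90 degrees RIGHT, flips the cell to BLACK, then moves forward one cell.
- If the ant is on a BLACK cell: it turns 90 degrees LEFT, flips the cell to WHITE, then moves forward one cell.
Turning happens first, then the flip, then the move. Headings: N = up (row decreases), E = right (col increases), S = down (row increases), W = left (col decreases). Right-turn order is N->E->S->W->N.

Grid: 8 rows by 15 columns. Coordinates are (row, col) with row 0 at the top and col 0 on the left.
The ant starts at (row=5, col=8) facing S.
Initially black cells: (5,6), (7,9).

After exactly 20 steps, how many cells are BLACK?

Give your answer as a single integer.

Step 1: on WHITE (5,8): turn R to W, flip to black, move to (5,7). |black|=3
Step 2: on WHITE (5,7): turn R to N, flip to black, move to (4,7). |black|=4
Step 3: on WHITE (4,7): turn R to E, flip to black, move to (4,8). |black|=5
Step 4: on WHITE (4,8): turn R to S, flip to black, move to (5,8). |black|=6
Step 5: on BLACK (5,8): turn L to E, flip to white, move to (5,9). |black|=5
Step 6: on WHITE (5,9): turn R to S, flip to black, move to (6,9). |black|=6
Step 7: on WHITE (6,9): turn R to W, flip to black, move to (6,8). |black|=7
Step 8: on WHITE (6,8): turn R to N, flip to black, move to (5,8). |black|=8
Step 9: on WHITE (5,8): turn R to E, flip to black, move to (5,9). |black|=9
Step 10: on BLACK (5,9): turn L to N, flip to white, move to (4,9). |black|=8
Step 11: on WHITE (4,9): turn R to E, flip to black, move to (4,10). |black|=9
Step 12: on WHITE (4,10): turn R to S, flip to black, move to (5,10). |black|=10
Step 13: on WHITE (5,10): turn R to W, flip to black, move to (5,9). |black|=11
Step 14: on WHITE (5,9): turn R to N, flip to black, move to (4,9). |black|=12
Step 15: on BLACK (4,9): turn L to W, flip to white, move to (4,8). |black|=11
Step 16: on BLACK (4,8): turn L to S, flip to white, move to (5,8). |black|=10
Step 17: on BLACK (5,8): turn L to E, flip to white, move to (5,9). |black|=9
Step 18: on BLACK (5,9): turn L to N, flip to white, move to (4,9). |black|=8
Step 19: on WHITE (4,9): turn R to E, flip to black, move to (4,10). |black|=9
Step 20: on BLACK (4,10): turn L to N, flip to white, move to (3,10). |black|=8

Answer: 8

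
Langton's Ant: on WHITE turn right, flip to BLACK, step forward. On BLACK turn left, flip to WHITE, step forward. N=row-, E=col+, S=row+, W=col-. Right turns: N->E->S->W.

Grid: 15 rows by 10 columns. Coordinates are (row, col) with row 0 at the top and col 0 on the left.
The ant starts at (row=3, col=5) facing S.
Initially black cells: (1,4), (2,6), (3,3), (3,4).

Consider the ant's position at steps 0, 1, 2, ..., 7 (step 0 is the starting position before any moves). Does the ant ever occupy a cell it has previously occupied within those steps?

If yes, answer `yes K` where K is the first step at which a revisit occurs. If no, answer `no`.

Answer: no

Derivation:
Step 1: on WHITE (3,5): turn R to W, flip to black, move to (3,4). |black|=5 — new cell
Step 2: on BLACK (3,4): turn L to S, flip to white, move to (4,4). |black|=4 — new cell
Step 3: on WHITE (4,4): turn R to W, flip to black, move to (4,3). |black|=5 — new cell
Step 4: on WHITE (4,3): turn R to N, flip to black, move to (3,3). |black|=6 — new cell
Step 5: on BLACK (3,3): turn L to W, flip to white, move to (3,2). |black|=5 — new cell
Step 6: on WHITE (3,2): turn R to N, flip to black, move to (2,2). |black|=6 — new cell
Step 7: on WHITE (2,2): turn R to E, flip to black, move to (2,3). |black|=7 — new cell
No revisit within 7 steps.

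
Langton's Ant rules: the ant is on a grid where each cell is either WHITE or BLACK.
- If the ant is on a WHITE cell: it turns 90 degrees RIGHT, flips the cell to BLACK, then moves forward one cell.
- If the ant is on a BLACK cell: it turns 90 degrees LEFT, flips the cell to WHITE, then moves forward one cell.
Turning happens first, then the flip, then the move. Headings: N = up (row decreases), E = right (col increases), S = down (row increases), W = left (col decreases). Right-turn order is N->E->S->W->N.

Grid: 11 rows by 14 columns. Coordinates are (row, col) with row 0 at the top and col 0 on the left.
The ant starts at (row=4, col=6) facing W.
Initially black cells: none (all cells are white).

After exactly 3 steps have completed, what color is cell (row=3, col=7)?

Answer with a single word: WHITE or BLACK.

Answer: BLACK

Derivation:
Step 1: on WHITE (4,6): turn R to N, flip to black, move to (3,6). |black|=1
Step 2: on WHITE (3,6): turn R to E, flip to black, move to (3,7). |black|=2
Step 3: on WHITE (3,7): turn R to S, flip to black, move to (4,7). |black|=3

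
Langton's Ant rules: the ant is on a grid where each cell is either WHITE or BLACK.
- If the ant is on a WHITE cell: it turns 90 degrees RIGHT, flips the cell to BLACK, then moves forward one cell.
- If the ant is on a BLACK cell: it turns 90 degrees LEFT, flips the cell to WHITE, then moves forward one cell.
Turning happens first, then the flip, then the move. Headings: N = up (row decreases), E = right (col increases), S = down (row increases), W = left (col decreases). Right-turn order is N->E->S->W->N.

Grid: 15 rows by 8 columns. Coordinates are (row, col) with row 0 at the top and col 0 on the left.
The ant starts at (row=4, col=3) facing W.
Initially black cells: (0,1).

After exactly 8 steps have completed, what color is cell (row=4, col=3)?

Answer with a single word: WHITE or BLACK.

Answer: WHITE

Derivation:
Step 1: on WHITE (4,3): turn R to N, flip to black, move to (3,3). |black|=2
Step 2: on WHITE (3,3): turn R to E, flip to black, move to (3,4). |black|=3
Step 3: on WHITE (3,4): turn R to S, flip to black, move to (4,4). |black|=4
Step 4: on WHITE (4,4): turn R to W, flip to black, move to (4,3). |black|=5
Step 5: on BLACK (4,3): turn L to S, flip to white, move to (5,3). |black|=4
Step 6: on WHITE (5,3): turn R to W, flip to black, move to (5,2). |black|=5
Step 7: on WHITE (5,2): turn R to N, flip to black, move to (4,2). |black|=6
Step 8: on WHITE (4,2): turn R to E, flip to black, move to (4,3). |black|=7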